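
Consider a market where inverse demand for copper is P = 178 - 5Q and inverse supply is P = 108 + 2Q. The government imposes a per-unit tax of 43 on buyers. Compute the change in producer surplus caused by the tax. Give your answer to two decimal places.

-85.12

Pre-tax equilibrium: 178 - 5Q = 108 + 2Q gives Q* = 10, P* = 128.
With the tax, buyers' net willingness to pay falls by 43: (178 - 43) - 5Q = 108 + 2Q, so Q_t = 3.8571. Buyers pay P_b = 158.7143; sellers receive P_s = P_b - 43 = 115.7143.
Producers lose the trapezoid between P_s and P* out to Q_t plus the triangle from Q_t to Q*: change in PS = 14.8776 - 100 = -85.1224.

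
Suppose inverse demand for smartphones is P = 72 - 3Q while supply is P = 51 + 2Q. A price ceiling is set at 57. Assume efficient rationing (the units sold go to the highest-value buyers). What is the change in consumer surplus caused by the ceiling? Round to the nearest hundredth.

Free-market equilibrium: 72 - 3Q = 51 + 2Q gives Q* = 4.2, P* = 59.4.
At P = 57, sellers supply (57 - 51)/2 = 3 while buyers want more, so the quantity traded is 3 at price 57.
CS goes from (1/2)(4.2)(12.6) = 26.46 to 31.5 (computed as (72 - 57)(3) - (1/2)(3)(3)^2), a change of 5.04.

5.04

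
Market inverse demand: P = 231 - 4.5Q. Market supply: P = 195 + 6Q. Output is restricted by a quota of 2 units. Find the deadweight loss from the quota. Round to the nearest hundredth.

Without the quota, 231 - 4.5Q = 195 + 6Q gives Q* = 3.4286.
At Q = 2 the demand price is 231 - 4.5(2) = 222 and the supply price is 195 + 6(2) = 207.
DWL = (1/2)(gap between curves at 2) x (Q* - 2) = (1/2)(15)(1.4286) = 10.7143.

10.71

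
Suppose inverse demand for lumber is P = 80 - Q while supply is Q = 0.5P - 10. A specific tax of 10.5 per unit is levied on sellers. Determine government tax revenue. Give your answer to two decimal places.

Rewriting supply in inverse form: P = 20 + 2Q.
Pre-tax equilibrium: 80 - Q = 20 + 2Q gives Q* = 20, P* = 60.
With the tax, sellers need 10.5 more per unit: 80 - Q = 20 + 2Q + 10.5, so Q_t = 16.5. Buyers pay P_b = 63.5; sellers receive P_s = P_b - 10.5 = 53.
Tax revenue = t x Q_t = 10.5 x 16.5 = 173.25.

173.25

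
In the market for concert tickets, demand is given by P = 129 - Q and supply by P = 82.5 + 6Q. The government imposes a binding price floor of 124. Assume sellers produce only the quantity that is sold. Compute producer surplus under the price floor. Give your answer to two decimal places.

132.50

Free-market equilibrium: 129 - Q = 82.5 + 6Q gives Q* = 6.6429, P* = 122.3571.
At P = 124, buyers demand (129 - 124)/1 = 5 while sellers would supply more, so the quantity traded is 5 at price 124.
The supply price at Q = 5 is 112.5. PS is the trapezoid between 124 and supply over [0, 5]: (1/2)[(124 - 82.5) + (124 - 112.5)](5) = 132.5.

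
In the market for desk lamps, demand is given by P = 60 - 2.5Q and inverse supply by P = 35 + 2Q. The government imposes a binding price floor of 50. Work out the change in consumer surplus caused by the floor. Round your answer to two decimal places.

Free-market equilibrium: 60 - 2.5Q = 35 + 2Q gives Q* = 5.5556, P* = 46.1111.
At P = 50, buyers demand (60 - 50)/2.5 = 4 while sellers would supply more, so the quantity traded is 4 at price 50.
CS goes from (1/2)(5.5556)(13.8889) = 38.5802 to 20 (computed as (60 - 50)(4) - (1/2)(2.5)(4)^2), a change of -18.5802.

-18.58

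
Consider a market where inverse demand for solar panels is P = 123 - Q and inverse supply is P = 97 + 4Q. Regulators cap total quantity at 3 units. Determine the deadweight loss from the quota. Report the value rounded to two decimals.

12.10

Without the quota, 123 - Q = 97 + 4Q gives Q* = 5.2.
At Q = 3 the demand price is 123 - (3) = 120 and the supply price is 97 + 4(3) = 109.
Deadweight loss is the triangle between the curves from 3 to 5.2: (1/2)(120 - 109)(5.2 - 3) = 12.1.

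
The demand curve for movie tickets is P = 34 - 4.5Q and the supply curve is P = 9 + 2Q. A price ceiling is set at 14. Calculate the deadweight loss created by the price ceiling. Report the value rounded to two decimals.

Without the control, 34 - 4.5Q = 9 + 2Q so Q* = 3.8462 and P* = 16.6923.
At the ceiling price 14, quantity supplied is (14 - 9)/2 = 2.5; supply is the short side, so Q = 2.5 trades at P = 14.
The lost-trades triangle has base Q* - 2.5 = 1.3462 and height equal to the gap between the curves at Q = 2.5, which is 22.75 - 14 = 8.75. DWL = (1/2)(1.3462)(8.75) = 5.8894.

5.89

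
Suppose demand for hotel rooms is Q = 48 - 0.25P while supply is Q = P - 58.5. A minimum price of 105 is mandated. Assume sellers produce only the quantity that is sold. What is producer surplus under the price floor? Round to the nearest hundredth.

Rewriting demand in inverse form: P = 192 - 4Q.
Rewriting supply in inverse form: P = 58.5 + Q.
Without the control, 192 - 4Q = 58.5 + Q so Q* = 26.7 and P* = 85.2.
At the floor price 105, quantity demanded is (192 - 105)/4 = 21.75; demand is the short side, so Q = 21.75 trades at P = 105.
The supply price at Q = 21.75 is 80.25. PS is the trapezoid between 105 and supply over [0, 21.75]: (1/2)[(105 - 58.5) + (105 - 80.25)](21.75) = 774.8438.

774.84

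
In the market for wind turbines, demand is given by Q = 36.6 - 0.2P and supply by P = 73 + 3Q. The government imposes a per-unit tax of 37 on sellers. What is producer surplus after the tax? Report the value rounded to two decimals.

124.90

Rewriting demand in inverse form: P = 183 - 5Q.
Pre-tax equilibrium: 183 - 5Q = 73 + 3Q gives Q* = 13.75, P* = 114.25.
With the tax, sellers need 37 more per unit: 183 - 5Q = 73 + 3Q + 37, so Q_t = 9.125. Buyers pay P_b = 137.375; sellers receive P_s = P_b - 37 = 100.375.
PS = (1/2)(Q_t)(P_s - 73) = (1/2)(9.125)(27.375) = 124.8984.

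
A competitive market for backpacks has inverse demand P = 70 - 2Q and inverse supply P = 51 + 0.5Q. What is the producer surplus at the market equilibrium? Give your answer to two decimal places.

14.44

Equilibrium: 70 - 2Q = 51 + 0.5Q, so Q* = 7.6 and P* = 54.8.
Producer surplus is the triangle above supply below P*: (1/2)(7.6)(54.8 - 51) = (1/2)(7.6)(3.8) = 14.44.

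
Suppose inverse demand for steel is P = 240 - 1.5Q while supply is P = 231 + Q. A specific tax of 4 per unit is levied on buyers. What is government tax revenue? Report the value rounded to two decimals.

8.00

Pre-tax equilibrium: 240 - 1.5Q = 231 + Q gives Q* = 3.6, P* = 234.6.
A tax on buyers shifts demand down by 4: (240 - 4) - 1.5Q = 231 + Q, so Q_t = 2. Buyers pay P_b = 237; sellers receive P_s = P_b - 4 = 233.
Tax revenue = t x Q_t = 4 x 2 = 8.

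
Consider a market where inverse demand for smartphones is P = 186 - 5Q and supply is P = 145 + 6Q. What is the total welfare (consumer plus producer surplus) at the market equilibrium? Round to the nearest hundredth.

76.41

Set 186 - 5Q = 145 + 6Q, which gives 41 = 11Q, so Q* = 3.7273 and P* = 186 - 5(3.7273) = 167.3636.
CS = (1/2)(3.7273)(18.6364) = 34.7314 and PS = (1/2)(3.7273)(22.3636) = 41.6777, so total surplus = 76.4091.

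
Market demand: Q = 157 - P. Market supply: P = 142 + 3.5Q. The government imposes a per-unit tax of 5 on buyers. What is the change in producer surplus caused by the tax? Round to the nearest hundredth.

-10.80

Rewriting demand in inverse form: P = 157 - Q.
Pre-tax equilibrium: 157 - Q = 142 + 3.5Q gives Q* = 3.3333, P* = 153.6667.
A tax on buyers shifts demand down by 5: (157 - 5) - Q = 142 + 3.5Q, so Q_t = 2.2222. Buyers pay P_b = 154.7778; sellers receive P_s = P_b - 5 = 149.7778.
PS falls from (1/2)(3.3333)(11.6667) = 19.4444 to (1/2)(2.2222)(7.7778) = 8.642, a change of -10.8025.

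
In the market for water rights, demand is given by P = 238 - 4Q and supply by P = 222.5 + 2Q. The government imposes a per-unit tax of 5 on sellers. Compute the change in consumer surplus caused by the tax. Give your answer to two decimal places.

-7.22

Without the tax, 238 - 4Q = 222.5 + 2Q so Q* = 2.5833 and P* = 227.6667.
With the tax, sellers need 5 more per unit: 238 - 4Q = 222.5 + 2Q + 5, so Q_t = 1.75. Buyers pay P_b = 231; sellers receive P_s = P_b - 5 = 226.
CS falls from (1/2)(2.5833)(10.3333) = 13.3472 to (1/2)(1.75)(7) = 6.125, a change of -7.2222.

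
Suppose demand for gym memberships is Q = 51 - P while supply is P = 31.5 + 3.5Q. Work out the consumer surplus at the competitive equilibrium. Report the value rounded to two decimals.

Rewriting demand in inverse form: P = 51 - Q.
Setting demand equal to supply, 19.5 = 4.5Q, so Q* = 4.3333 and P* = 46.6667.
Consumer surplus is the triangle under demand above P*: (1/2)(4.3333)(51 - 46.6667) = (1/2)(4.3333)(4.3333) = 9.3889.

9.39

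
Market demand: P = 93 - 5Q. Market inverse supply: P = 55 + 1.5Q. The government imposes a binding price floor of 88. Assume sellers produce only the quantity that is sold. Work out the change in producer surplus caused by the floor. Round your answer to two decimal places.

Free-market equilibrium: 93 - 5Q = 55 + 1.5Q gives Q* = 5.8462, P* = 63.7692.
At the floor price 88, quantity demanded is (93 - 88)/5 = 1; demand is the short side, so Q = 1 trades at P = 88.
PS goes from (1/2)(5.8462)(8.7692) = 25.6331 to 32.25 (computed as (88 - 55)(1) - (1/2)(1.5)(1)^2), a change of 6.6169.

6.62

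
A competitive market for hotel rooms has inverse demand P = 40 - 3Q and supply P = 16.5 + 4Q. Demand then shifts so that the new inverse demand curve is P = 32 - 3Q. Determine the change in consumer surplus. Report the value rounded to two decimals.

Initial equilibrium: Q_0 = 3.3571, P_0 = 29.9286; CS_0 = (1/2)(3.3571)(10.0714) = 16.9056, PS_0 = (1/2)(3.3571)(13.4286) = 22.5408.
New equilibrium: 32 - 3Q = 16.5 + 4Q gives Q_1 = 2.2143, P_1 = 25.3571; CS_1 = 7.3546, PS_1 = 9.8061.
Change in consumer surplus = 7.3546 - 16.9056 = -9.551.

-9.55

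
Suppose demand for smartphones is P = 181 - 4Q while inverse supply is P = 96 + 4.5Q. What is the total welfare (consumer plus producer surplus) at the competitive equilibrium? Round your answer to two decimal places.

Equilibrium: 181 - 4Q = 96 + 4.5Q, so Q* = 10 and P* = 141.
CS = (1/2)(10)(40) = 200 and PS = (1/2)(10)(45) = 225, so total surplus = 425.

425.00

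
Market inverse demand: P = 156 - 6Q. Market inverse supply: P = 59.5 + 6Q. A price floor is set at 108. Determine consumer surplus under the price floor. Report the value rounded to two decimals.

192.00

Without the control, 156 - 6Q = 59.5 + 6Q so Q* = 8.0417 and P* = 107.75.
At P = 108, buyers demand (156 - 108)/6 = 8 while sellers would supply more, so the quantity traded is 8 at price 108.
CS is the triangle under demand above 108: (1/2)(8)(156 - 108) = 192.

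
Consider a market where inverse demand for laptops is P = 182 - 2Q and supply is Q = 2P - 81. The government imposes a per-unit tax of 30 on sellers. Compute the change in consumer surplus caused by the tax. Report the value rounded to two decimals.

-1214.40

Rewriting supply in inverse form: P = 40.5 + 0.5Q.
Pre-tax equilibrium: 182 - 2Q = 40.5 + 0.5Q gives Q* = 56.6, P* = 68.8.
With the tax, sellers need 30 more per unit: 182 - 2Q = 40.5 + 0.5Q + 30, so Q_t = 44.6. Buyers pay P_b = 92.8; sellers receive P_s = P_b - 30 = 62.8.
Consumers lose the trapezoid between P* and P_b out to Q_t plus the triangle from Q_t to Q*: change in CS = 1989.16 - 3203.56 = -1214.4.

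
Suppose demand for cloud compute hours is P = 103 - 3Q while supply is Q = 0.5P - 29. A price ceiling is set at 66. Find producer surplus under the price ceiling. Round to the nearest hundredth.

16.00

Rewriting supply in inverse form: P = 58 + 2Q.
Free-market equilibrium: 103 - 3Q = 58 + 2Q gives Q* = 9, P* = 76.
At P = 66, sellers supply (66 - 58)/2 = 4 while buyers want more, so the quantity traded is 4 at price 66.
PS is the triangle above supply below 66: (1/2)(4)(66 - 58) = 16.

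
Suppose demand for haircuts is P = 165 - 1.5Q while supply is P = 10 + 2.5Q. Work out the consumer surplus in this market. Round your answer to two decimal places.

1126.17

Set 165 - 1.5Q = 10 + 2.5Q, which gives 155 = 4Q, so Q* = 38.75 and P* = 165 - 1.5(38.75) = 106.875.
CS is the area between the demand curve and P* from 0 to Q*: (1/2)(38.75)(58.125) = 1126.1719.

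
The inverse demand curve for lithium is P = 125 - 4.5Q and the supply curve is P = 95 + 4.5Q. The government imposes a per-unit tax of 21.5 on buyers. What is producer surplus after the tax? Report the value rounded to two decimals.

2.01

Without the tax, 125 - 4.5Q = 95 + 4.5Q so Q* = 3.3333 and P* = 110.
A tax on buyers shifts demand down by 21.5: (125 - 21.5) - 4.5Q = 95 + 4.5Q, so Q_t = 0.9444. Buyers pay P_b = 120.75; sellers receive P_s = P_b - 21.5 = 99.25.
PS = (1/2)(Q_t)(P_s - 95) = (1/2)(0.9444)(4.25) = 2.0069.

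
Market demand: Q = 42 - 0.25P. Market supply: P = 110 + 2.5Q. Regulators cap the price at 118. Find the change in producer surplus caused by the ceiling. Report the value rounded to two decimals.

-86.73

Rewriting demand in inverse form: P = 168 - 4Q.
Free-market equilibrium: 168 - 4Q = 110 + 2.5Q gives Q* = 8.9231, P* = 132.3077.
At P = 118, sellers supply (118 - 110)/2.5 = 3.2 while buyers want more, so the quantity traded is 3.2 at price 118.
PS goes from (1/2)(8.9231)(22.3077) = 99.5266 to 12.8 (computed as (118 - 110)(3.2) - (1/2)(2.5)(3.2)^2), a change of -86.7266.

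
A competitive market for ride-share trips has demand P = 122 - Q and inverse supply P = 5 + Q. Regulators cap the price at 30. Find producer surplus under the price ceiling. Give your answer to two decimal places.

Without the control, 122 - Q = 5 + Q so Q* = 58.5 and P* = 63.5.
At P = 30, sellers supply (30 - 5)/1 = 25 while buyers want more, so the quantity traded is 25 at price 30.
PS is the triangle above supply below 30: (1/2)(25)(30 - 5) = 312.5.

312.50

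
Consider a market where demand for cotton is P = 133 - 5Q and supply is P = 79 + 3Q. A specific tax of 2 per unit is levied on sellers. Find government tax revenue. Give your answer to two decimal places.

13.00

Pre-tax equilibrium: 133 - 5Q = 79 + 3Q gives Q* = 6.75, P* = 99.25.
With the tax, sellers need 2 more per unit: 133 - 5Q = 79 + 3Q + 2, so Q_t = 6.5. Buyers pay P_b = 100.5; sellers receive P_s = P_b - 2 = 98.5.
Tax revenue = t x Q_t = 2 x 6.5 = 13.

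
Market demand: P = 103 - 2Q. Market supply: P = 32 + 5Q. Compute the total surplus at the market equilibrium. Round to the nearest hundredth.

Setting demand equal to supply, 71 = 7Q, so Q* = 10.1429 and P* = 82.7143.
CS = (1/2)(10.1429)(20.2857) = 102.8776 and PS = (1/2)(10.1429)(50.7143) = 257.1939, so total surplus = 360.0714.

360.07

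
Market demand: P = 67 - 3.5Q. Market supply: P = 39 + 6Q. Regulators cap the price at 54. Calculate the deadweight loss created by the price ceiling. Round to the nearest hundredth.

Free-market equilibrium: 67 - 3.5Q = 39 + 6Q gives Q* = 2.9474, P* = 56.6842.
At the ceiling price 54, quantity supplied is (54 - 39)/6 = 2.5; supply is the short side, so Q = 2.5 trades at P = 54.
The lost-trades triangle has base Q* - 2.5 = 0.4474 and height equal to the gap between the curves at Q = 2.5, which is 58.25 - 54 = 4.25. DWL = (1/2)(0.4474)(4.25) = 0.9507.

0.95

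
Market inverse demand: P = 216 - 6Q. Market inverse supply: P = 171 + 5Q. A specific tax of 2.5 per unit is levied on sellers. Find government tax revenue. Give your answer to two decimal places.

9.66

Pre-tax equilibrium: 216 - 6Q = 171 + 5Q gives Q* = 4.0909, P* = 191.4545.
A tax on sellers shifts supply up by 2.5: 216 - 6Q = 171 + 5Q + 2.5, so Q_t = 3.8636. Buyers pay P_b = 192.8182; sellers receive P_s = P_b - 2.5 = 190.3182.
Tax revenue = t x Q_t = 2.5 x 3.8636 = 9.6591.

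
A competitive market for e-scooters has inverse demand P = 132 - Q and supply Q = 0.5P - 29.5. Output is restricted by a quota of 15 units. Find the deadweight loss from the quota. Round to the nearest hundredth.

130.67

Rewriting supply in inverse form: P = 59 + 2Q.
Without the quota, 132 - Q = 59 + 2Q gives Q* = 24.3333.
At Q = 15 the demand price is 132 - (15) = 117 and the supply price is 59 + 2(15) = 89.
DWL = (1/2)(gap between curves at 15) x (Q* - 15) = (1/2)(28)(9.3333) = 130.6667.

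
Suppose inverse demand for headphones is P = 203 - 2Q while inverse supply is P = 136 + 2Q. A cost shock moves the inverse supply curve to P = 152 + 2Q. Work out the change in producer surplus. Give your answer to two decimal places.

Initial equilibrium: Q_0 = 16.75, P_0 = 169.5; CS_0 = (1/2)(16.75)(33.5) = 280.5625, PS_0 = (1/2)(16.75)(33.5) = 280.5625.
New equilibrium: 203 - 2Q = 152 + 2Q gives Q_1 = 12.75, P_1 = 177.5; CS_1 = 162.5625, PS_1 = 162.5625.
Change in producer surplus = 162.5625 - 280.5625 = -118.

-118.00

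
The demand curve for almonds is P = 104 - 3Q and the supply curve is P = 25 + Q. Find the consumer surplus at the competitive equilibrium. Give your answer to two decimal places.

Setting demand equal to supply, 79 = 4Q, so Q* = 19.75 and P* = 44.75.
The demand choke price is 104, so CS = (1/2)(Q*)(104 - P*) = (1/2)(19.75)(59.25) = 585.0938.

585.09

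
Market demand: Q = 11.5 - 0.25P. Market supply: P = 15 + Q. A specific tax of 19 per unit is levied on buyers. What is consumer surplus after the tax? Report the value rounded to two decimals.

11.52

Rewriting demand in inverse form: P = 46 - 4Q.
Without the tax, 46 - 4Q = 15 + Q so Q* = 6.2 and P* = 21.2.
With the tax, buyers' net willingness to pay falls by 19: (46 - 19) - 4Q = 15 + Q, so Q_t = 2.4. Buyers pay P_b = 36.4; sellers receive P_s = P_b - 19 = 17.4.
Consumer surplus is the triangle under demand above P_b: (1/2)(2.4)(46 - 36.4) = 11.52.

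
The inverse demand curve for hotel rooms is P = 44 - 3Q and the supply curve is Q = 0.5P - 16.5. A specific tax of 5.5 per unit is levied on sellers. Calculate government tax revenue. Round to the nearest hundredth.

6.05

Rewriting supply in inverse form: P = 33 + 2Q.
Pre-tax equilibrium: 44 - 3Q = 33 + 2Q gives Q* = 2.2, P* = 37.4.
A tax on sellers shifts supply up by 5.5: 44 - 3Q = 33 + 2Q + 5.5, so Q_t = 1.1. Buyers pay P_b = 40.7; sellers receive P_s = P_b - 5.5 = 35.2.
Tax revenue = t x Q_t = 5.5 x 1.1 = 6.05.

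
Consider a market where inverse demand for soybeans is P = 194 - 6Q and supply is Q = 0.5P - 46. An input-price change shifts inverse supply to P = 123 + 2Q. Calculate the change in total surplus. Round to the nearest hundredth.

-335.19

Rewriting supply in inverse form: P = 92 + 2Q.
Initial equilibrium: Q_0 = 12.75, P_0 = 117.5; CS_0 = (1/2)(12.75)(76.5) = 487.6875, PS_0 = (1/2)(12.75)(25.5) = 162.5625.
New equilibrium: 194 - 6Q = 123 + 2Q gives Q_1 = 8.875, P_1 = 140.75; CS_1 = 236.2969, PS_1 = 78.7656.
Change in total surplus = (236.2969 + 78.7656) - (487.6875 + 162.5625) = -335.1875.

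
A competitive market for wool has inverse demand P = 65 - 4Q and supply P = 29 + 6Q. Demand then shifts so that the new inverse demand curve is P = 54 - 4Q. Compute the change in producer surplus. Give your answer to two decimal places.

-20.13

Initial equilibrium: Q_0 = 3.6, P_0 = 50.6; CS_0 = (1/2)(3.6)(14.4) = 25.92, PS_0 = (1/2)(3.6)(21.6) = 38.88.
New equilibrium: 54 - 4Q = 29 + 6Q gives Q_1 = 2.5, P_1 = 44; CS_1 = 12.5, PS_1 = 18.75.
Change in producer surplus = 18.75 - 38.88 = -20.13.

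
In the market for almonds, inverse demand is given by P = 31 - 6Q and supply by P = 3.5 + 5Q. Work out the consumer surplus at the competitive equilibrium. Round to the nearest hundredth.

18.75

Setting demand equal to supply, 27.5 = 11Q, so Q* = 2.5 and P* = 16.
Consumer surplus is the triangle under demand above P*: (1/2)(2.5)(31 - 16) = (1/2)(2.5)(15) = 18.75.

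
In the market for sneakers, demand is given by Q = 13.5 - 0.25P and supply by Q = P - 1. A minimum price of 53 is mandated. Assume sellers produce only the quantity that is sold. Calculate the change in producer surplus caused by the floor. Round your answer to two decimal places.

Rewriting demand in inverse form: P = 54 - 4Q.
Rewriting supply in inverse form: P = 1 + Q.
Without the control, 54 - 4Q = 1 + Q so Q* = 10.6 and P* = 11.6.
At the floor price 53, quantity demanded is (54 - 53)/4 = 0.25; demand is the short side, so Q = 0.25 trades at P = 53.
PS goes from (1/2)(10.6)(10.6) = 56.18 to 12.9688 (computed as (53 - 1)(0.25) - (1/2)(1)(0.25)^2), a change of -43.2112.

-43.21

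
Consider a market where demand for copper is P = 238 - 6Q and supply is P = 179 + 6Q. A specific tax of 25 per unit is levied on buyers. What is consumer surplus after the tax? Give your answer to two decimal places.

24.08

Pre-tax equilibrium: 238 - 6Q = 179 + 6Q gives Q* = 4.9167, P* = 208.5.
A tax on buyers shifts demand down by 25: (238 - 25) - 6Q = 179 + 6Q, so Q_t = 2.8333. Buyers pay P_b = 221; sellers receive P_s = P_b - 25 = 196.
Consumer surplus is the triangle under demand above P_b: (1/2)(2.8333)(238 - 221) = 24.0833.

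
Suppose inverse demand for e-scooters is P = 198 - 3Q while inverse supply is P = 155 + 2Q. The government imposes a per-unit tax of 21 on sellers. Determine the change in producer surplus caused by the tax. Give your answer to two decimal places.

-54.60

Pre-tax equilibrium: 198 - 3Q = 155 + 2Q gives Q* = 8.6, P* = 172.2.
With the tax, sellers need 21 more per unit: 198 - 3Q = 155 + 2Q + 21, so Q_t = 4.4. Buyers pay P_b = 184.8; sellers receive P_s = P_b - 21 = 163.8.
Producers lose the trapezoid between P_s and P* out to Q_t plus the triangle from Q_t to Q*: change in PS = 19.36 - 73.96 = -54.6.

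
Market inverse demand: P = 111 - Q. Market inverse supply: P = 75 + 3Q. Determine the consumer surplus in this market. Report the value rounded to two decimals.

40.50

Setting demand equal to supply, 36 = 4Q, so Q* = 9 and P* = 102.
CS is the area between the demand curve and P* from 0 to Q*: (1/2)(9)(9) = 40.5.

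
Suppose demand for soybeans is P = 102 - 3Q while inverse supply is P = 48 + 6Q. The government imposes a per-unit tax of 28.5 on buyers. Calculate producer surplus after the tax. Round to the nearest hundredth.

Pre-tax equilibrium: 102 - 3Q = 48 + 6Q gives Q* = 6, P* = 84.
With the tax, buyers' net willingness to pay falls by 28.5: (102 - 28.5) - 3Q = 48 + 6Q, so Q_t = 2.8333. Buyers pay P_b = 93.5; sellers receive P_s = P_b - 28.5 = 65.
PS = (1/2)(Q_t)(P_s - 48) = (1/2)(2.8333)(17) = 24.0833.

24.08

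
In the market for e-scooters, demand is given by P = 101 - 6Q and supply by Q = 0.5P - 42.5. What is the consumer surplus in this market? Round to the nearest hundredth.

Rewriting supply in inverse form: P = 85 + 2Q.
Set 101 - 6Q = 85 + 2Q, which gives 16 = 8Q, so Q* = 2 and P* = 101 - 6(2) = 89.
Consumer surplus is the triangle under demand above P*: (1/2)(2)(101 - 89) = (1/2)(2)(12) = 12.

12.00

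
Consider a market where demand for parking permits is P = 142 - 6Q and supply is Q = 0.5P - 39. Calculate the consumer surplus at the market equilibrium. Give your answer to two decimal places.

Rewriting supply in inverse form: P = 78 + 2Q.
Set 142 - 6Q = 78 + 2Q, which gives 64 = 8Q, so Q* = 8 and P* = 142 - 6(8) = 94.
Consumer surplus is the triangle under demand above P*: (1/2)(8)(142 - 94) = (1/2)(8)(48) = 192.

192.00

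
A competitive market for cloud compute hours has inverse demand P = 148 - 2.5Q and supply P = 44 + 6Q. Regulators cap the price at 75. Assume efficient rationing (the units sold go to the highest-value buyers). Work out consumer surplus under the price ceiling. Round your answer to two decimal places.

Free-market equilibrium: 148 - 2.5Q = 44 + 6Q gives Q* = 12.2353, P* = 117.4118.
At P = 75, sellers supply (75 - 44)/6 = 5.1667 while buyers want more, so the quantity traded is 5.1667 at price 75.
The demand price at Q = 5.1667 is 135.0833. CS is the trapezoid between demand and 75 over [0, 5.1667]: (1/2)[(148 - 75) + (135.0833 - 75)](5.1667) = 343.7986.

343.80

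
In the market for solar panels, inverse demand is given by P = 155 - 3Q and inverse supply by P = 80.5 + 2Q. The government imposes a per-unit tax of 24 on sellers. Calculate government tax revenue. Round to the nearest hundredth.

242.40

Without the tax, 155 - 3Q = 80.5 + 2Q so Q* = 14.9 and P* = 110.3.
A tax on sellers shifts supply up by 24: 155 - 3Q = 80.5 + 2Q + 24, so Q_t = 10.1. Buyers pay P_b = 124.7; sellers receive P_s = P_b - 24 = 100.7.
Tax revenue = t x Q_t = 24 x 10.1 = 242.4.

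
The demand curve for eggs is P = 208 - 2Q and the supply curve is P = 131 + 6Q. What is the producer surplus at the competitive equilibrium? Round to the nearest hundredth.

277.92

Set 208 - 2Q = 131 + 6Q, which gives 77 = 8Q, so Q* = 9.625 and P* = 208 - 2(9.625) = 188.75.
Producer surplus is the triangle above supply below P*: (1/2)(9.625)(188.75 - 131) = (1/2)(9.625)(57.75) = 277.9219.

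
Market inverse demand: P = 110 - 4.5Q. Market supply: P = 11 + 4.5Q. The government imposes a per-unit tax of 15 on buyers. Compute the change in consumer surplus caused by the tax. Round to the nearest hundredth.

Pre-tax equilibrium: 110 - 4.5Q = 11 + 4.5Q gives Q* = 11, P* = 60.5.
A tax on buyers shifts demand down by 15: (110 - 15) - 4.5Q = 11 + 4.5Q, so Q_t = 9.3333. Buyers pay P_b = 68; sellers receive P_s = P_b - 15 = 53.
CS falls from (1/2)(11)(49.5) = 272.25 to (1/2)(9.3333)(42) = 196, a change of -76.25.

-76.25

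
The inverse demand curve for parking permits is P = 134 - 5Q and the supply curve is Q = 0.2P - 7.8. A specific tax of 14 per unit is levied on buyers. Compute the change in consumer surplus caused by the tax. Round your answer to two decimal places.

-61.60

Rewriting supply in inverse form: P = 39 + 5Q.
Pre-tax equilibrium: 134 - 5Q = 39 + 5Q gives Q* = 9.5, P* = 86.5.
With the tax, buyers' net willingness to pay falls by 14: (134 - 14) - 5Q = 39 + 5Q, so Q_t = 8.1. Buyers pay P_b = 93.5; sellers receive P_s = P_b - 14 = 79.5.
CS falls from (1/2)(9.5)(47.5) = 225.625 to (1/2)(8.1)(40.5) = 164.025, a change of -61.6.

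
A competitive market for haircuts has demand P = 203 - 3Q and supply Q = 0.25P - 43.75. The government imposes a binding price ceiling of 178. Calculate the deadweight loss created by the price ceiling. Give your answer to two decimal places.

Rewriting supply in inverse form: P = 175 + 4Q.
Without the control, 203 - 3Q = 175 + 4Q so Q* = 4 and P* = 191.
At P = 178, sellers supply (178 - 175)/4 = 0.75 while buyers want more, so the quantity traded is 0.75 at price 178.
At Q = 0.75 the demand price is 200.75 and the supply price is 178. Deadweight loss is the triangle between the curves from 0.75 to 4: (1/2)(200.75 - 178)(4 - 0.75) = 36.9688.

36.97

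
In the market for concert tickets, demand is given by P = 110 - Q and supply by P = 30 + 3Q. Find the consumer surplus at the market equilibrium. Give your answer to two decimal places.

200.00

Set 110 - Q = 30 + 3Q, which gives 80 = 4Q, so Q* = 20 and P* = 110 - (20) = 90.
CS is the area between the demand curve and P* from 0 to Q*: (1/2)(20)(20) = 200.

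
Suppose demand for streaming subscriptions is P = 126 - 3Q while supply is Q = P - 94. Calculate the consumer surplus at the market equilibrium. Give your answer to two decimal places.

Rewriting supply in inverse form: P = 94 + Q.
Equilibrium: 126 - 3Q = 94 + Q, so Q* = 8 and P* = 102.
CS is the area between the demand curve and P* from 0 to Q*: (1/2)(8)(24) = 96.

96.00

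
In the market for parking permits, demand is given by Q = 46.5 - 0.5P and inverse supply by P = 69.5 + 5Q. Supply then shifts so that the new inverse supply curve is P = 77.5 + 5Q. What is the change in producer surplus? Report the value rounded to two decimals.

Rewriting demand in inverse form: P = 93 - 2Q.
Initial equilibrium: Q_0 = 3.3571, P_0 = 86.2857; CS_0 = (1/2)(3.3571)(6.7143) = 11.2704, PS_0 = (1/2)(3.3571)(16.7857) = 28.176.
New equilibrium: 93 - 2Q = 77.5 + 5Q gives Q_1 = 2.2143, P_1 = 88.5714; CS_1 = 4.9031, PS_1 = 12.2577.
Change in producer surplus = 12.2577 - 28.176 = -15.9184.

-15.92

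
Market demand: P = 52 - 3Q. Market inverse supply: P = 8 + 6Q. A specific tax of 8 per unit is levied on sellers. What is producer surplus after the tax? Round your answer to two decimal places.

48.00

Without the tax, 52 - 3Q = 8 + 6Q so Q* = 4.8889 and P* = 37.3333.
A tax on sellers shifts supply up by 8: 52 - 3Q = 8 + 6Q + 8, so Q_t = 4. Buyers pay P_b = 40; sellers receive P_s = P_b - 8 = 32.
Producer surplus is the triangle above supply below P_s: (1/2)(4)(32 - 8) = 48.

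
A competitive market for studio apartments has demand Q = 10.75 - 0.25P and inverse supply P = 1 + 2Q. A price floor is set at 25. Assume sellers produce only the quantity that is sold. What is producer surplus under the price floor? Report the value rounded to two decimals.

Rewriting demand in inverse form: P = 43 - 4Q.
Free-market equilibrium: 43 - 4Q = 1 + 2Q gives Q* = 7, P* = 15.
At the floor price 25, quantity demanded is (43 - 25)/4 = 4.5; demand is the short side, so Q = 4.5 trades at P = 25.
The supply price at Q = 4.5 is 10. PS is the trapezoid between 25 and supply over [0, 4.5]: (1/2)[(25 - 1) + (25 - 10)](4.5) = 87.75.

87.75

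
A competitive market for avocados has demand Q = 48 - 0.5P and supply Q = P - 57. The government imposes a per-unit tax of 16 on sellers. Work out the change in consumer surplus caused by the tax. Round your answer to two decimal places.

Rewriting demand in inverse form: P = 96 - 2Q.
Rewriting supply in inverse form: P = 57 + Q.
Pre-tax equilibrium: 96 - 2Q = 57 + Q gives Q* = 13, P* = 70.
A tax on sellers shifts supply up by 16: 96 - 2Q = 57 + Q + 16, so Q_t = 7.6667. Buyers pay P_b = 80.6667; sellers receive P_s = P_b - 16 = 64.6667.
Consumers lose the trapezoid between P* and P_b out to Q_t plus the triangle from Q_t to Q*: change in CS = 58.7778 - 169 = -110.2222.

-110.22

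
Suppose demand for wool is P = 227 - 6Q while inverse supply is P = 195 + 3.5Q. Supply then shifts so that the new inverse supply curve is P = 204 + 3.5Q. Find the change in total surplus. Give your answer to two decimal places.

Initial equilibrium: Q_0 = 3.3684, P_0 = 206.7895; CS_0 = (1/2)(3.3684)(20.2105) = 34.0388, PS_0 = (1/2)(3.3684)(11.7895) = 19.856.
New equilibrium: 227 - 6Q = 204 + 3.5Q gives Q_1 = 2.4211, P_1 = 212.4737; CS_1 = 17.5845, PS_1 = 10.2576.
Change in total surplus = (17.5845 + 10.2576) - (34.0388 + 19.856) = -26.0526.

-26.05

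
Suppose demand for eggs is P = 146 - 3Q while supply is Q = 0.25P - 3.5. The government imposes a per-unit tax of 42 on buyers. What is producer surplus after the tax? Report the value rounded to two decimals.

Rewriting supply in inverse form: P = 14 + 4Q.
Pre-tax equilibrium: 146 - 3Q = 14 + 4Q gives Q* = 18.8571, P* = 89.4286.
With the tax, buyers' net willingness to pay falls by 42: (146 - 42) - 3Q = 14 + 4Q, so Q_t = 12.8571. Buyers pay P_b = 107.4286; sellers receive P_s = P_b - 42 = 65.4286.
Producer surplus is the triangle above supply below P_s: (1/2)(12.8571)(65.4286 - 14) = 330.6122.

330.61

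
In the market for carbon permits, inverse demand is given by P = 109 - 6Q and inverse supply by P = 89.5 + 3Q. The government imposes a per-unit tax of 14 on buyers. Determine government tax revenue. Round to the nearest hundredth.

8.56

Without the tax, 109 - 6Q = 89.5 + 3Q so Q* = 2.1667 and P* = 96.
With the tax, buyers' net willingness to pay falls by 14: (109 - 14) - 6Q = 89.5 + 3Q, so Q_t = 0.6111. Buyers pay P_b = 105.3333; sellers receive P_s = P_b - 14 = 91.3333.
Revenue is the tax times quantity traded: 14 x 0.6111 = 8.5556.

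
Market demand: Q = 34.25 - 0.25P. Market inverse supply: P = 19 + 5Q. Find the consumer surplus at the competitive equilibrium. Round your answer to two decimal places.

Rewriting demand in inverse form: P = 137 - 4Q.
Equilibrium: 137 - 4Q = 19 + 5Q, so Q* = 13.1111 and P* = 84.5556.
CS is the area between the demand curve and P* from 0 to Q*: (1/2)(13.1111)(52.4444) = 343.8025.

343.80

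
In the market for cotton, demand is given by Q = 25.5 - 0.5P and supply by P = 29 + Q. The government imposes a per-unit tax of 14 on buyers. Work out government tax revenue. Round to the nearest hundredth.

37.33

Rewriting demand in inverse form: P = 51 - 2Q.
Without the tax, 51 - 2Q = 29 + Q so Q* = 7.3333 and P* = 36.3333.
A tax on buyers shifts demand down by 14: (51 - 14) - 2Q = 29 + Q, so Q_t = 2.6667. Buyers pay P_b = 45.6667; sellers receive P_s = P_b - 14 = 31.6667.
Revenue is the tax times quantity traded: 14 x 2.6667 = 37.3333.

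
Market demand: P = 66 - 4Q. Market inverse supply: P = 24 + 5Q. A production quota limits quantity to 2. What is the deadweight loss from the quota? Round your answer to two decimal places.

32.00

Without the quota, 66 - 4Q = 24 + 5Q gives Q* = 4.6667.
At Q = 2 the demand price is 66 - 4(2) = 58 and the supply price is 24 + 5(2) = 34.
DWL = (1/2)(gap between curves at 2) x (Q* - 2) = (1/2)(24)(2.6667) = 32.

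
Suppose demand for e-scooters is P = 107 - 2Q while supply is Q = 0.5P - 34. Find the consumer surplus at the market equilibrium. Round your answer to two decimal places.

95.06

Rewriting supply in inverse form: P = 68 + 2Q.
Equilibrium: 107 - 2Q = 68 + 2Q, so Q* = 9.75 and P* = 87.5.
CS is the area between the demand curve and P* from 0 to Q*: (1/2)(9.75)(19.5) = 95.0625.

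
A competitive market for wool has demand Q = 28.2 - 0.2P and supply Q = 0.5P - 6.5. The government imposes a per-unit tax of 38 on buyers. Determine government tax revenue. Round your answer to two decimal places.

488.57

Rewriting demand in inverse form: P = 141 - 5Q.
Rewriting supply in inverse form: P = 13 + 2Q.
Pre-tax equilibrium: 141 - 5Q = 13 + 2Q gives Q* = 18.2857, P* = 49.5714.
With the tax, buyers' net willingness to pay falls by 38: (141 - 38) - 5Q = 13 + 2Q, so Q_t = 12.8571. Buyers pay P_b = 76.7143; sellers receive P_s = P_b - 38 = 38.7143.
Tax revenue = t x Q_t = 38 x 12.8571 = 488.5714.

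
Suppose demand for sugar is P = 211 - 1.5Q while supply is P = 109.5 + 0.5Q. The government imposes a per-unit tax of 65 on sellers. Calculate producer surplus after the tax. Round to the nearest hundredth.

83.27

Without the tax, 211 - 1.5Q = 109.5 + 0.5Q so Q* = 50.75 and P* = 134.875.
With the tax, sellers need 65 more per unit: 211 - 1.5Q = 109.5 + 0.5Q + 65, so Q_t = 18.25. Buyers pay P_b = 183.625; sellers receive P_s = P_b - 65 = 118.625.
PS = (1/2)(Q_t)(P_s - 109.5) = (1/2)(18.25)(9.125) = 83.2656.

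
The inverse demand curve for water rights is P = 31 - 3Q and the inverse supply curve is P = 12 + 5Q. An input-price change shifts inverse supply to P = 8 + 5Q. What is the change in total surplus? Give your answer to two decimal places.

Initial equilibrium: Q_0 = 2.375, P_0 = 23.875; CS_0 = (1/2)(2.375)(7.125) = 8.4609, PS_0 = (1/2)(2.375)(11.875) = 14.1016.
New equilibrium: 31 - 3Q = 8 + 5Q gives Q_1 = 2.875, P_1 = 22.375; CS_1 = 12.3984, PS_1 = 20.6641.
Change in total surplus = (12.3984 + 20.6641) - (8.4609 + 14.1016) = 10.5.

10.50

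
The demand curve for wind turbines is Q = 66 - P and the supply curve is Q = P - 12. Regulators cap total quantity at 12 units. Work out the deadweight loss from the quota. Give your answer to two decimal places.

225.00

Rewriting demand in inverse form: P = 66 - Q.
Rewriting supply in inverse form: P = 12 + Q.
Unrestricted equilibrium: Q* = (66 - 12)/(1 + 1) = 27.
At Q = 12 the demand price is 66 - (12) = 54 and the supply price is 12 + (12) = 24.
DWL = (1/2)(gap between curves at 12) x (Q* - 12) = (1/2)(30)(15) = 225.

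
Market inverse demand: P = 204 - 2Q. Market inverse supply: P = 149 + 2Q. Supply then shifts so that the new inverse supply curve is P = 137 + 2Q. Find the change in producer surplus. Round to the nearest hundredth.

91.50

Initial equilibrium: Q_0 = 13.75, P_0 = 176.5; CS_0 = (1/2)(13.75)(27.5) = 189.0625, PS_0 = (1/2)(13.75)(27.5) = 189.0625.
New equilibrium: 204 - 2Q = 137 + 2Q gives Q_1 = 16.75, P_1 = 170.5; CS_1 = 280.5625, PS_1 = 280.5625.
Change in producer surplus = 280.5625 - 189.0625 = 91.5.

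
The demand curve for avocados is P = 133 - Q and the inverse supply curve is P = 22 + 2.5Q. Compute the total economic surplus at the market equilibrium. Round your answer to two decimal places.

1760.14

Set 133 - Q = 22 + 2.5Q, which gives 111 = 3.5Q, so Q* = 31.7143 and P* = 133 - (31.7143) = 101.2857.
Total surplus is the full triangle between the curves from 0 to Q*: (1/2)(31.7143)(133 - 22) = 1760.1429.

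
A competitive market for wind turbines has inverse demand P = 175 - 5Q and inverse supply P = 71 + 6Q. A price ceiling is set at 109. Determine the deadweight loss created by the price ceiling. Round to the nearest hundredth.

Without the control, 175 - 5Q = 71 + 6Q so Q* = 9.4545 and P* = 127.7273.
At P = 109, sellers supply (109 - 71)/6 = 6.3333 while buyers want more, so the quantity traded is 6.3333 at price 109.
The lost-trades triangle has base Q* - 6.3333 = 3.1212 and height equal to the gap between the curves at Q = 6.3333, which is 143.3333 - 109 = 34.3333. DWL = (1/2)(3.1212)(34.3333) = 53.5808.

53.58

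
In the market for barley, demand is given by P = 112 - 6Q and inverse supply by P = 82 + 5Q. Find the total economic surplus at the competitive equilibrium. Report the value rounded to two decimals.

40.91

Set 112 - 6Q = 82 + 5Q, which gives 30 = 11Q, so Q* = 2.7273 and P* = 112 - 6(2.7273) = 95.6364.
Total surplus is the full triangle between the curves from 0 to Q*: (1/2)(2.7273)(112 - 82) = 40.9091.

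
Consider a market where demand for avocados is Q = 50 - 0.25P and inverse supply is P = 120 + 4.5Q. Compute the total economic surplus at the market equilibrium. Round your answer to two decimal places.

376.47

Rewriting demand in inverse form: P = 200 - 4Q.
Setting demand equal to supply, 80 = 8.5Q, so Q* = 9.4118 and P* = 162.3529.
Total surplus is the full triangle between the curves from 0 to Q*: (1/2)(9.4118)(200 - 120) = 376.4706.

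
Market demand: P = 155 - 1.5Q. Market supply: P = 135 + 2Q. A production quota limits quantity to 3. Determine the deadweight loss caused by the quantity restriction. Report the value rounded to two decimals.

Without the quota, 155 - 1.5Q = 135 + 2Q gives Q* = 5.7143.
At Q = 3 the demand price is 155 - 1.5(3) = 150.5 and the supply price is 135 + 2(3) = 141.
Deadweight loss is the triangle between the curves from 3 to 5.7143: (1/2)(150.5 - 141)(5.7143 - 3) = 12.8929.

12.89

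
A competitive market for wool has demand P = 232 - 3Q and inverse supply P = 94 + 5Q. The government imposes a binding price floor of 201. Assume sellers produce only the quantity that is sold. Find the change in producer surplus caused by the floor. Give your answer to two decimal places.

Without the control, 232 - 3Q = 94 + 5Q so Q* = 17.25 and P* = 180.25.
At P = 201, buyers demand (232 - 201)/3 = 10.3333 while sellers would supply more, so the quantity traded is 10.3333 at price 201.
PS goes from (1/2)(17.25)(86.25) = 743.9062 to 838.7222 (computed as (201 - 94)(10.3333) - (1/2)(5)(10.3333)^2), a change of 94.816.

94.82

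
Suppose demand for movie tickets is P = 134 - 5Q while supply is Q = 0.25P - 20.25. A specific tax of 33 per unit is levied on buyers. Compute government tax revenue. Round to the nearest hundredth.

Rewriting supply in inverse form: P = 81 + 4Q.
Without the tax, 134 - 5Q = 81 + 4Q so Q* = 5.8889 and P* = 104.5556.
With the tax, buyers' net willingness to pay falls by 33: (134 - 33) - 5Q = 81 + 4Q, so Q_t = 2.2222. Buyers pay P_b = 122.8889; sellers receive P_s = P_b - 33 = 89.8889.
Tax revenue = t x Q_t = 33 x 2.2222 = 73.3333.

73.33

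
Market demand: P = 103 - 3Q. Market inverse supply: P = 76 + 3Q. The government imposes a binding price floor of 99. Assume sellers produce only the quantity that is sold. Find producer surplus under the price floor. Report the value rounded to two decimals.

28.00

Free-market equilibrium: 103 - 3Q = 76 + 3Q gives Q* = 4.5, P* = 89.5.
At the floor price 99, quantity demanded is (103 - 99)/3 = 1.3333; demand is the short side, so Q = 1.3333 trades at P = 99.
The supply price at Q = 1.3333 is 80. PS is the trapezoid between 99 and supply over [0, 1.3333]: (1/2)[(99 - 76) + (99 - 80)](1.3333) = 28.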